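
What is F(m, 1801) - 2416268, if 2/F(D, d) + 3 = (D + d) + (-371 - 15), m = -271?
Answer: -2756961786/1141 ≈ -2.4163e+6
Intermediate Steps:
F(D, d) = 2/(-389 + D + d) (F(D, d) = 2/(-3 + ((D + d) + (-371 - 15))) = 2/(-3 + ((D + d) - 386)) = 2/(-3 + (-386 + D + d)) = 2/(-389 + D + d))
F(m, 1801) - 2416268 = 2/(-389 - 271 + 1801) - 2416268 = 2/1141 - 2416268 = -2756961786/1141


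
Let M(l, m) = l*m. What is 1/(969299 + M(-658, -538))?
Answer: 1/1323303 ≈ 7.5568e-7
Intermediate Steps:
1/(969299 + M(-658, -538)) = 1/(969299 - 658*(-538)) = 1/(969299 + 354004) = 1/1323303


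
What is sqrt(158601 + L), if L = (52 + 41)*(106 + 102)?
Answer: sqrt(177945) ≈ 421.84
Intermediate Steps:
L = 19344 (L = 93*208 = 19344)
sqrt(158601 + L) = sqrt(158601 + 19344) = sqrt(177945)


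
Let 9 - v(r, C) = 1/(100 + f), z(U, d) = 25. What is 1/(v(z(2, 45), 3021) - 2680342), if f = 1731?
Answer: -1831/4907689724 ≈ -3.7309e-7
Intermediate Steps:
v(r, C) = 16478/1831 (v(r, C) = 9 - 1/(100 + 1731) = 9 - 1/1831 = 16478/1831)
1/(v(z(2, 45), 3021) - 2680342) = 1/(16478/1831 - 2680342) = 1/(-4907689724/1831) = -1831/4907689724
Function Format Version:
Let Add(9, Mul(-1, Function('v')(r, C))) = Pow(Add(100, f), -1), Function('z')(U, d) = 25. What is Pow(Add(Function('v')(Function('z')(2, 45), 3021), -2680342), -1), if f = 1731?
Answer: Rational(-1831, 4907689724) ≈ -3.7309e-7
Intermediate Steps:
Function('v')(r, C) = Rational(16478, 1831) (Function('v')(r, C) = Add(9, Mul(-1, Pow(Add(100, 1731), -1))) = Add(9, Mul(-1, Pow(1831, -1))) = Add(9, Mul(-1, Rational(1, 1831))) = Add(9, Rational(-1, 1831)) = Rational(16478, 1831))
Pow(Add(Function('v')(Function('z')(2, 45), 3021), -2680342), -1) = Pow(Add(Rational(16478, 1831), -2680342), -1) = Pow(Rational(-4907689724, 1831), -1) = Rational(-1831, 4907689724)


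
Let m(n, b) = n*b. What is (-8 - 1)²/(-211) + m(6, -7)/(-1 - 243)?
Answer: -5451/25742 ≈ -0.21176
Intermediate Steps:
m(n, b) = b*n
(-8 - 1)²/(-211) + m(6, -7)/(-1 - 243) = (-8 - 1)²/(-211) + (-7*6)/(-1 - 243) = (-9)²*(-1/211) - 42/(-244) = 81*(-1/211) - 42*(-1/244) = -81/211 + 21/122 = -5451/25742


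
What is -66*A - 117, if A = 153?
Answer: -10215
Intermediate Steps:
-66*A - 117 = -66*153 - 117 = -10098 - 117 = -10215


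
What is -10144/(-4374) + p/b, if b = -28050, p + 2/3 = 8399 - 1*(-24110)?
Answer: 948985/817938 ≈ 1.1602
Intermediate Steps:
p = 97525/3 (p = -2/3 + (8399 - 1*(-24110)) = -2/3 + (8399 + 24110) = -2/3 + 32509 = 97525/3 ≈ 32508.)
-10144/(-4374) + p/b = -10144/(-4374) + (97525/3)/(-28050) = -10144*(-1/4374) + (97525/3)*(-1/28050) = 5072/2187 - 3901/3366 = 948985/817938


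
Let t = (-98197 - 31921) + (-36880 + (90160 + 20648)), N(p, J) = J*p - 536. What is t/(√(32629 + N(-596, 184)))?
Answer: 18730*I*√51/663 ≈ 201.75*I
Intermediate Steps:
N(p, J) = -536 + J*p
t = -56190 (t = -130118 + (-36880 + 110808) = -130118 + 73928 = -56190)
t/(√(32629 + N(-596, 184))) = -56190/√(32629 + (-536 + 184*(-596))) = -56190/√(32629 + (-536 - 109664)) = -56190/√(32629 - 110200) = -56190*(-I*√51/1989) = -(-18730)*I*√51/663 = 18730*I*√51/663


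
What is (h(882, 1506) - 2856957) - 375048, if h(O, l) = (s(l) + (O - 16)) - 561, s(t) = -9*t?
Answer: -3245254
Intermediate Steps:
h(O, l) = -577 + O - 9*l (h(O, l) = (-9*l + (O - 16)) - 561 = (-9*l + (-16 + O)) - 561 = (-16 + O - 9*l) - 561 = -577 + O - 9*l)
(h(882, 1506) - 2856957) - 375048 = ((-577 + 882 - 9*1506) - 2856957) - 375048 = ((-577 + 882 - 13554) - 2856957) - 375048 = (-13249 - 2856957) - 375048 = -2870206 - 375048 = -3245254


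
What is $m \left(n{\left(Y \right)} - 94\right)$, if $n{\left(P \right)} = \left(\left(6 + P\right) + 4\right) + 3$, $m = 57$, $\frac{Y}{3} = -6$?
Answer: $-5643$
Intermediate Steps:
$Y = -18$ ($Y = 3 \left(-6\right) = -18$)
$n{\left(P \right)} = 13 + P$ ($n{\left(P \right)} = \left(10 + P\right) + 3 = 13 + P$)
$m \left(n{\left(Y \right)} - 94\right) = 57 \left(\left(13 - 18\right) - 94\right) = 57 \left(-5 - 94\right) = 57 \left(-99\right) = -5643$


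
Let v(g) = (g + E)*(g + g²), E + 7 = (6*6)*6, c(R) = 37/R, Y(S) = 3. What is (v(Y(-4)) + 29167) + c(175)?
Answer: 5549462/175 ≈ 31711.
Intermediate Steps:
E = 209 (E = -7 + (6*6)*6 = -7 + 36*6 = -7 + 216 = 209)
v(g) = (209 + g)*(g + g²) (v(g) = (g + 209)*(g + g²) = (209 + g)*(g + g²))
(v(Y(-4)) + 29167) + c(175) = (3*(209 + 3² + 210*3) + 29167) + 37/175 = (3*(209 + 9 + 630) + 29167) + 37*(1/175) = (3*848 + 29167) + 37/175 = (2544 + 29167) + 37/175 = 31711 + 37/175 = 5549462/175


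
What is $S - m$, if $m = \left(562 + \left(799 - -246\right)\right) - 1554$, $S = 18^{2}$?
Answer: $271$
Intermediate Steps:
$S = 324$
$m = 53$ ($m = \left(562 + \left(799 + 246\right)\right) - 1554 = \left(562 + 1045\right) - 1554 = 1607 - 1554 = 53$)
$S - m = 324 - 53 = 271$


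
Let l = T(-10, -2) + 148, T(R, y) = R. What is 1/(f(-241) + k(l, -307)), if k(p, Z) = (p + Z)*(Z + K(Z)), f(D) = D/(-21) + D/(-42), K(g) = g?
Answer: 14/1452965 ≈ 9.6355e-6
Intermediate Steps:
f(D) = -D/14 (f(D) = D*(-1/21) + D*(-1/42) = -D/21 - D/42 = -D/14)
l = 138 (l = -10 + 148 = 138)
k(p, Z) = 2*Z*(Z + p) (k(p, Z) = (p + Z)*(Z + Z) = (Z + p)*(2*Z) = 2*Z*(Z + p))
1/(f(-241) + k(l, -307)) = 1/(-1/14*(-241) + 2*(-307)*(-307 + 138)) = 1/(241/14 + 2*(-307)*(-169)) = 1/(241/14 + 103766) = 1/(1452965/14) = 14/1452965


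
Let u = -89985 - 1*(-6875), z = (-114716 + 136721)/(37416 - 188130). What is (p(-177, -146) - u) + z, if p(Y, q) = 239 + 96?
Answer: 465789175/5582 ≈ 83445.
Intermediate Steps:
p(Y, q) = 335
z = -815/5582 (z = 22005/(-150714) = 22005*(-1/150714) = -815/5582 ≈ -0.14600)
u = -83110 (u = -89985 + 6875 = -83110)
(p(-177, -146) - u) + z = (335 - 1*(-83110)) - 815/5582 = (335 + 83110) - 815/5582 = 83445 - 815/5582 = 465789175/5582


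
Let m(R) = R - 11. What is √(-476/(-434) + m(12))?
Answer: √2015/31 ≈ 1.4480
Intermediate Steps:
m(R) = -11 + R
√(-476/(-434) + m(12)) = √(-476/(-434) + (-11 + 12)) = √(-476*(-1/434) + 1) = √(34/31 + 1) = √(65/31) = √2015/31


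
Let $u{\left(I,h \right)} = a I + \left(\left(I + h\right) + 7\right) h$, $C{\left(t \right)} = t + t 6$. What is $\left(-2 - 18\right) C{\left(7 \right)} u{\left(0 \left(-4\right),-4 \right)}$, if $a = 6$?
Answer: $11760$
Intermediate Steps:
$C{\left(t \right)} = 7 t$ ($C{\left(t \right)} = t + 6 t = 7 t$)
$u{\left(I,h \right)} = 6 I + h \left(7 + I + h\right)$ ($u{\left(I,h \right)} = 6 I + \left(\left(I + h\right) + 7\right) h = 6 I + \left(7 + I + h\right) h = 6 I + h \left(7 + I + h\right)$)
$\left(-2 - 18\right) C{\left(7 \right)} u{\left(0 \left(-4\right),-4 \right)} = \left(-2 - 18\right) 7 \cdot 7 \left(\left(-4\right)^{2} + 6 \cdot 0 \left(-4\right) + 7 \left(-4\right) + 0 \left(-4\right) \left(-4\right)\right) = \left(-20\right) 49 \left(16 + 6 \cdot 0 - 28 + 0 \left(-4\right)\right) = - 980 \left(16 + 0 - 28 + 0\right) = \left(-980\right) \left(-12\right) = 11760$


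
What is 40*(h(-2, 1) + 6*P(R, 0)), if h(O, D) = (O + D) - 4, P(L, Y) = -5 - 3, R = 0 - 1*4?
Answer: -2120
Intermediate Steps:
R = -4 (R = 0 - 4 = -4)
P(L, Y) = -8
h(O, D) = -4 + D + O (h(O, D) = (D + O) - 4 = -4 + D + O)
40*(h(-2, 1) + 6*P(R, 0)) = 40*((-4 + 1 - 2) + 6*(-8)) = 40*(-5 - 48) = 40*(-53) = -2120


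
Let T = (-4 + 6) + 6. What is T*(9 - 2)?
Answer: 56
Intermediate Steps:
T = 8 (T = 2 + 6 = 8)
T*(9 - 2) = 8*(9 - 2) = 8*7 = 56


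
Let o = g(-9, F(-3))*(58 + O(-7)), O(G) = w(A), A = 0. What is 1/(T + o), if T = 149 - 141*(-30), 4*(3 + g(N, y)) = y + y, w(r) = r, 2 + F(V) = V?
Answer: 1/4060 ≈ 0.00024631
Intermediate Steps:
F(V) = -2 + V
g(N, y) = -3 + y/2 (g(N, y) = -3 + (y + y)/4 = -3 + (2*y)/4 = -3 + y/2)
T = 4379 (T = 149 + 4230 = 4379)
O(G) = 0
o = -319 (o = (-3 + (-2 - 3)/2)*(58 + 0) = (-3 + (½)*(-5))*58 = (-3 - 5/2)*58 = -11/2*58 = -319)
1/(T + o) = 1/(4379 - 319) = 1/4060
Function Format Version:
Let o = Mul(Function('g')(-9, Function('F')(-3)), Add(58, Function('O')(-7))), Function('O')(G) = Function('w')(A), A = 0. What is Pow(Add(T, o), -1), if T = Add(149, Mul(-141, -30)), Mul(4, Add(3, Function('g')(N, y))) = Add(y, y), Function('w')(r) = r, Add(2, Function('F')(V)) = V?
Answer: Rational(1, 4060) ≈ 0.00024631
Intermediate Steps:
Function('F')(V) = Add(-2, V)
Function('g')(N, y) = Add(-3, Mul(Rational(1, 2), y)) (Function('g')(N, y) = Add(-3, Mul(Rational(1, 4), Add(y, y))) = Add(-3, Mul(Rational(1, 4), Mul(2, y))) = Add(-3, Mul(Rational(1, 2), y)))
T = 4379 (T = Add(149, 4230) = 4379)
Function('O')(G) = 0
o = -319 (o = Mul(Add(-3, Mul(Rational(1, 2), Add(-2, -3))), Add(58, 0)) = Mul(Add(-3, Mul(Rational(1, 2), -5)), 58) = Mul(Add(-3, Rational(-5, 2)), 58) = Mul(Rational(-11, 2), 58) = -319)
Pow(Add(T, o), -1) = Pow(Add(4379, -319), -1) = Pow(4060, -1) = Rational(1, 4060)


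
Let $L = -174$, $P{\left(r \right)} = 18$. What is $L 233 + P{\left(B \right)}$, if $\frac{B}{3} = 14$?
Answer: $-40524$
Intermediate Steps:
$B = 42$ ($B = 3 \cdot 14 = 42$)
$L 233 + P{\left(B \right)} = \left(-174\right) 233 + 18 = -40542 + 18 = -40524$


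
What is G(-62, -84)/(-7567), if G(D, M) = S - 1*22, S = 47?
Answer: -25/7567 ≈ -0.0033038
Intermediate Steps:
G(D, M) = 25 (G(D, M) = 47 - 1*22 = 47 - 22 = 25)
G(-62, -84)/(-7567) = 25/(-7567) = 25*(-1/7567) = -25/7567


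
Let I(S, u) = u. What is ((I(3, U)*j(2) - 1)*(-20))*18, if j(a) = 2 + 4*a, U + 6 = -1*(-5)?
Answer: 3960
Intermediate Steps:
U = -1 (U = -6 - 1*(-5) = -6 + 5 = -1)
((I(3, U)*j(2) - 1)*(-20))*18 = ((-(2 + 4*2) - 1)*(-20))*18 = ((-(2 + 8) - 1)*(-20))*18 = ((-1*10 - 1)*(-20))*18 = ((-10 - 1)*(-20))*18 = -11*(-20)*18 = 220*18 = 3960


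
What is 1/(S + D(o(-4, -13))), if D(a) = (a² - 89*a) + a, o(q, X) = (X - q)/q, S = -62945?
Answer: -16/1010207 ≈ -1.5838e-5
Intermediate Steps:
o(q, X) = (X - q)/q
D(a) = a² - 88*a
1/(S + D(o(-4, -13))) = 1/(-62945 + ((-13 - 1*(-4))/(-4))*(-88 + (-13 - 1*(-4))/(-4))) = 1/(-62945 + (-(-13 + 4)/4)*(-88 - (-13 + 4)/4)) = 1/(-62945 + (-¼*(-9))*(-88 - ¼*(-9))) = 1/(-62945 + 9*(-88 + 9/4)/4) = 1/(-62945 + (9/4)*(-343/4)) = 1/(-62945 - 3087/16) = 1/(-1010207/16) = -16/1010207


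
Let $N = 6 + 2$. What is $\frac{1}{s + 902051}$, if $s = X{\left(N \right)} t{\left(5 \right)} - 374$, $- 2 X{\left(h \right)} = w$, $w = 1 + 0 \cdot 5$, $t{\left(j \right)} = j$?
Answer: $\frac{2}{1803349} \approx 1.109 \cdot 10^{-6}$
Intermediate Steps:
$N = 8$
$w = 1$ ($w = 1 + 0 = 1$)
$X{\left(h \right)} = - \frac{1}{2}$ ($X{\left(h \right)} = \left(- \frac{1}{2}\right) 1 = - \frac{1}{2}$)
$s = - \frac{753}{2}$ ($s = \left(- \frac{1}{2}\right) 5 - 374 = - \frac{5}{2} - 374 = - \frac{753}{2} \approx -376.5$)
$\frac{1}{s + 902051} = \frac{1}{- \frac{753}{2} + 902051} = \frac{1}{\frac{1803349}{2}} = \frac{2}{1803349}$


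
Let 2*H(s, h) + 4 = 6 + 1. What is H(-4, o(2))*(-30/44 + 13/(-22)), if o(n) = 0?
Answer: -21/11 ≈ -1.9091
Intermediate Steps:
H(s, h) = 3/2 (H(s, h) = -2 + (6 + 1)/2 = -2 + (½)*7 = -2 + 7/2 = 3/2)
H(-4, o(2))*(-30/44 + 13/(-22)) = 3*(-30/44 + 13/(-22))/2 = 3*(-30*1/44 + 13*(-1/22))/2 = 3*(-15/22 - 13/22)/2 = (3/2)*(-14/11) = -21/11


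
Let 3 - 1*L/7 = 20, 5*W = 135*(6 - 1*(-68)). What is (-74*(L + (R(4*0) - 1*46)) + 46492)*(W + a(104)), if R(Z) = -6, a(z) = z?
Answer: 124324892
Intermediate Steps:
W = 1998 (W = (135*(6 - 1*(-68)))/5 = (135*(6 + 68))/5 = (135*74)/5 = (⅕)*9990 = 1998)
L = -119 (L = 21 - 7*20 = 21 - 140 = -119)
(-74*(L + (R(4*0) - 1*46)) + 46492)*(W + a(104)) = (-74*(-119 + (-6 - 1*46)) + 46492)*(1998 + 104) = (-74*(-119 + (-6 - 46)) + 46492)*2102 = (-74*(-119 - 52) + 46492)*2102 = (-74*(-171) + 46492)*2102 = (12654 + 46492)*2102 = 59146*2102 = 124324892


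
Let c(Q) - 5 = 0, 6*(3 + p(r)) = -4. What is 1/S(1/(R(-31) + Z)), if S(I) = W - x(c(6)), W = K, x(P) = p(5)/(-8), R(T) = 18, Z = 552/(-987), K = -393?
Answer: -24/9443 ≈ -0.0025416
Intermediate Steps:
p(r) = -11/3 (p(r) = -3 + (⅙)*(-4) = -3 - ⅔ = -11/3)
c(Q) = 5 (c(Q) = 5 + 0 = 5)
Z = -184/329 (Z = 552*(-1/987) = -184/329 ≈ -0.55927)
x(P) = 11/24 (x(P) = -11/3/(-8) = -11/3*(-⅛) = 11/24)
W = -393
S(I) = -9443/24 (S(I) = -393 - 1*11/24 = -393 - 11/24 = -9443/24)
1/S(1/(R(-31) + Z)) = 1/(-9443/24) = -24/9443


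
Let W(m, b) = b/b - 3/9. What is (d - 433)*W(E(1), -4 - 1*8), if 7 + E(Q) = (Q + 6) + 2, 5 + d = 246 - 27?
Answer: -146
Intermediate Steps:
d = 214 (d = -5 + (246 - 27) = -5 + 219 = 214)
E(Q) = 1 + Q (E(Q) = -7 + ((Q + 6) + 2) = -7 + ((6 + Q) + 2) = -7 + (8 + Q) = 1 + Q)
W(m, b) = 2/3 (W(m, b) = 1 - 3*1/9 = 1 - 1/3 = 2/3)
(d - 433)*W(E(1), -4 - 1*8) = (214 - 433)*(2/3) = -219*2/3 = -146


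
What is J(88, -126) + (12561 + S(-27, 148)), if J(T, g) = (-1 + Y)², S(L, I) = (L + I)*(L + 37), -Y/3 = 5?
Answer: 14027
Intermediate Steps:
Y = -15 (Y = -3*5 = -15)
S(L, I) = (37 + L)*(I + L) (S(L, I) = (I + L)*(37 + L) = (37 + L)*(I + L))
J(T, g) = 256 (J(T, g) = (-1 - 15)² = (-16)² = 256)
J(88, -126) + (12561 + S(-27, 148)) = 256 + (12561 + ((-27)² + 37*148 + 37*(-27) + 148*(-27))) = 256 + (12561 + (729 + 5476 - 999 - 3996)) = 256 + (12561 + 1210) = 256 + 13771 = 14027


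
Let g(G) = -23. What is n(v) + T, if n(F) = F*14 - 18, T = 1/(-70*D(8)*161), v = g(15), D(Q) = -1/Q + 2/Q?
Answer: -1915904/5635 ≈ -340.00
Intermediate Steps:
D(Q) = 1/Q
v = -23
T = -4/5635 (T = 1/(-70/8*161) = 1/(-70*1/8*161) = 1/(-35/4*161) = 1/(-5635/4) = -4/5635 ≈ -0.00070985)
n(F) = -18 + 14*F (n(F) = 14*F - 18 = -18 + 14*F)
n(v) + T = (-18 + 14*(-23)) - 4/5635 = (-18 - 322) - 4/5635 = -340 - 4/5635 = -1915904/5635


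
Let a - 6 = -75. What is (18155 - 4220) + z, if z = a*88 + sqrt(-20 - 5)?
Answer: 7863 + 5*I ≈ 7863.0 + 5.0*I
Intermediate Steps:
a = -69 (a = 6 - 75 = -69)
z = -6072 + 5*I (z = -69*88 + sqrt(-20 - 5) = -6072 + sqrt(-25) = -6072 + 5*I ≈ -6072.0 + 5.0*I)
(18155 - 4220) + z = (18155 - 4220) + (-6072 + 5*I) = 13935 + (-6072 + 5*I) = 7863 + 5*I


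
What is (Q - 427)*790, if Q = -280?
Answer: -558530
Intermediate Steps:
(Q - 427)*790 = (-280 - 427)*790 = -707*790 = -558530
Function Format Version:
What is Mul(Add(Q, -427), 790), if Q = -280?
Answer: -558530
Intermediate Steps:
Mul(Add(Q, -427), 790) = Mul(Add(-280, -427), 790) = Mul(-707, 790) = -558530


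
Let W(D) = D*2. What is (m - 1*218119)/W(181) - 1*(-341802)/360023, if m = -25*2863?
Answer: -52086385319/65164163 ≈ -799.31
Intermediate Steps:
W(D) = 2*D
m = -71575
(m - 1*218119)/W(181) - 1*(-341802)/360023 = (-71575 - 1*218119)/((2*181)) - 1*(-341802)/360023 = (-71575 - 218119)/362 + 341802*(1/360023) = -289694*1/362 + 341802/360023 = -144847/181 + 341802/360023 = -52086385319/65164163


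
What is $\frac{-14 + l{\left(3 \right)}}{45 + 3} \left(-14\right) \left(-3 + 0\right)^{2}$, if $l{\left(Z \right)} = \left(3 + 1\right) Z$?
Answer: $\frac{21}{4} \approx 5.25$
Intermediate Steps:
$l{\left(Z \right)} = 4 Z$
$\frac{-14 + l{\left(3 \right)}}{45 + 3} \left(-14\right) \left(-3 + 0\right)^{2} = \frac{-14 + 4 \cdot 3}{45 + 3} \left(-14\right) \left(-3 + 0\right)^{2} = \frac{-14 + 12}{48} \left(-14\right) \left(-3\right)^{2} = \left(-2\right) \frac{1}{48} \left(-14\right) 9 = \left(- \frac{1}{24}\right) \left(-14\right) 9 = \frac{7}{12} \cdot 9 = \frac{21}{4}$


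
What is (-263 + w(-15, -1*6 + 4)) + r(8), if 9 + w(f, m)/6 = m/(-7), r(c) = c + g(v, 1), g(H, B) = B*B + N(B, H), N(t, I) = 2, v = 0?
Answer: -2130/7 ≈ -304.29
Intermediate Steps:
g(H, B) = 2 + B² (g(H, B) = B*B + 2 = B² + 2 = 2 + B²)
r(c) = 3 + c (r(c) = c + (2 + 1²) = c + (2 + 1) = c + 3 = 3 + c)
w(f, m) = -54 - 6*m/7 (w(f, m) = -54 + 6*(m/(-7)) = -54 + 6*(m*(-⅐)) = -54 + 6*(-m/7) = -54 - 6*m/7)
(-263 + w(-15, -1*6 + 4)) + r(8) = (-263 + (-54 - 6*(-1*6 + 4)/7)) + (3 + 8) = (-263 + (-54 - 6*(-6 + 4)/7)) + 11 = (-263 + (-54 - 6/7*(-2))) + 11 = (-263 + (-54 + 12/7)) + 11 = (-263 - 366/7) + 11 = -2207/7 + 11 = -2130/7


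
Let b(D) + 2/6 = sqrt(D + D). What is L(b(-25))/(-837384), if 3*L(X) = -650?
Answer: 325/1256076 ≈ 0.00025874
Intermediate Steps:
b(D) = -1/3 + sqrt(2)*sqrt(D) (b(D) = -1/3 + sqrt(D + D) = -1/3 + sqrt(2*D) = -1/3 + sqrt(2)*sqrt(D))
L(X) = -650/3 (L(X) = (1/3)*(-650) = -650/3)
L(b(-25))/(-837384) = -650/3/(-837384) = -650/3*(-1/837384) = 325/1256076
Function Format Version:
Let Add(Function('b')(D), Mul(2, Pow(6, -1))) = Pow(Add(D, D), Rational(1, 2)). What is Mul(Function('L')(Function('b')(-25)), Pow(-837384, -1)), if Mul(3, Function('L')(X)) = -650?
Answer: Rational(325, 1256076) ≈ 0.00025874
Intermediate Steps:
Function('b')(D) = Add(Rational(-1, 3), Mul(Pow(2, Rational(1, 2)), Pow(D, Rational(1, 2)))) (Function('b')(D) = Add(Rational(-1, 3), Pow(Add(D, D), Rational(1, 2))) = Add(Rational(-1, 3), Pow(Mul(2, D), Rational(1, 2))) = Add(Rational(-1, 3), Mul(Pow(2, Rational(1, 2)), Pow(D, Rational(1, 2)))))
Function('L')(X) = Rational(-650, 3) (Function('L')(X) = Mul(Rational(1, 3), -650) = Rational(-650, 3))
Mul(Function('L')(Function('b')(-25)), Pow(-837384, -1)) = Mul(Rational(-650, 3), Pow(-837384, -1)) = Mul(Rational(-650, 3), Rational(-1, 837384)) = Rational(325, 1256076)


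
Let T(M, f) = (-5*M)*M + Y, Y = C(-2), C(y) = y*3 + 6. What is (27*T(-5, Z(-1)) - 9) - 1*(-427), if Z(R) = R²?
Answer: -2957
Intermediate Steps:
C(y) = 6 + 3*y (C(y) = 3*y + 6 = 6 + 3*y)
Y = 0 (Y = 6 + 3*(-2) = 6 - 6 = 0)
T(M, f) = -5*M² (T(M, f) = (-5*M)*M + 0 = -5*M² + 0 = -5*M²)
(27*T(-5, Z(-1)) - 9) - 1*(-427) = (27*(-5*(-5)²) - 9) - 1*(-427) = (27*(-5*25) - 9) + 427 = (27*(-125) - 9) + 427 = (-3375 - 9) + 427 = -3384 + 427 = -2957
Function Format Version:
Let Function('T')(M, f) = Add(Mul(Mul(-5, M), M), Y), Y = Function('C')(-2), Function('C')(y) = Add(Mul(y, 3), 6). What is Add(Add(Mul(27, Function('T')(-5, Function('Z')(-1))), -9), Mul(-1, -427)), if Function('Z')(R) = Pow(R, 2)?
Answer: -2957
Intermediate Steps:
Function('C')(y) = Add(6, Mul(3, y)) (Function('C')(y) = Add(Mul(3, y), 6) = Add(6, Mul(3, y)))
Y = 0 (Y = Add(6, Mul(3, -2)) = Add(6, -6) = 0)
Function('T')(M, f) = Mul(-5, Pow(M, 2)) (Function('T')(M, f) = Add(Mul(Mul(-5, M), M), 0) = Add(Mul(-5, Pow(M, 2)), 0) = Mul(-5, Pow(M, 2)))
Add(Add(Mul(27, Function('T')(-5, Function('Z')(-1))), -9), Mul(-1, -427)) = Add(Add(Mul(27, Mul(-5, Pow(-5, 2))), -9), Mul(-1, -427)) = Add(Add(Mul(27, Mul(-5, 25)), -9), 427) = Add(Add(Mul(27, -125), -9), 427) = Add(Add(-3375, -9), 427) = Add(-3384, 427) = -2957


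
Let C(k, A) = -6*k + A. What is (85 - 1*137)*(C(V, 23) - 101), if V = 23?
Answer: 11232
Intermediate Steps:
C(k, A) = A - 6*k
(85 - 1*137)*(C(V, 23) - 101) = (85 - 1*137)*((23 - 6*23) - 101) = (85 - 137)*((23 - 138) - 101) = -52*(-115 - 101) = -52*(-216) = 11232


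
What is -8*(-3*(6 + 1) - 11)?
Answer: 256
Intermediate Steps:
-8*(-3*(6 + 1) - 11) = -8*(-3*7 - 11) = -8*(-21 - 11) = -8*(-32) = 256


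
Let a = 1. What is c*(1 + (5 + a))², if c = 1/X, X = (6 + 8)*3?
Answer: 7/6 ≈ 1.1667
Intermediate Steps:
X = 42 (X = 14*3 = 42)
c = 1/42 ≈ 0.023810
c*(1 + (5 + a))² = (1 + (5 + 1))²/42 = (1 + 6)²/42 = (1/42)*7² = (1/42)*49 = 7/6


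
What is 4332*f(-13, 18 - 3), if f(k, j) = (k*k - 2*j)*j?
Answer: 9032220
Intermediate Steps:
f(k, j) = j*(k² - 2*j) (f(k, j) = (k² - 2*j)*j = j*(k² - 2*j))
4332*f(-13, 18 - 3) = 4332*((18 - 3)*((-13)² - 2*(18 - 3))) = 4332*(15*(169 - 2*15)) = 4332*(15*(169 - 30)) = 4332*(15*139) = 4332*2085 = 9032220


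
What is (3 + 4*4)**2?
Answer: 361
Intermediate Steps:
(3 + 4*4)**2 = (3 + 16)**2 = 19**2 = 361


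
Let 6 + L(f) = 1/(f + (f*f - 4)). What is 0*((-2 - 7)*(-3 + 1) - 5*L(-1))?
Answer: 0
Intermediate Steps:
L(f) = -6 + 1/(-4 + f + f²) (L(f) = -6 + 1/(f + (f*f - 4)) = -6 + 1/(f + (f² - 4)) = -6 + 1/(f + (-4 + f²)) = -6 + 1/(-4 + f + f²))
0*((-2 - 7)*(-3 + 1) - 5*L(-1)) = 0*((-2 - 7)*(-3 + 1) - 5*(25 - 6*(-1) - 6*(-1)²)/(-4 - 1 + (-1)²)) = 0*(-9*(-2) - 5*(25 + 6 - 6*1)/(-4 - 1 + 1)) = 0*(18 - 5*(25 + 6 - 6)/(-4)) = 0*(18 - (-5)*25/4) = 0*(18 - 5*(-25/4)) = 0*(18 + 125/4) = 0*(197/4) = 0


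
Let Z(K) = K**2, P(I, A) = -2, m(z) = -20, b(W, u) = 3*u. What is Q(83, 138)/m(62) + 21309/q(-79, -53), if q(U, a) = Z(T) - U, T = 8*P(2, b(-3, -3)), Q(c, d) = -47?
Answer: 17677/268 ≈ 65.959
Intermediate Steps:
T = -16 (T = 8*(-2) = -16)
q(U, a) = 256 - U (q(U, a) = (-16)**2 - U = 256 - U)
Q(83, 138)/m(62) + 21309/q(-79, -53) = -47/(-20) + 21309/(256 - 1*(-79)) = -47*(-1/20) + 21309/(256 + 79) = 47/20 + 21309/335 = 17677/268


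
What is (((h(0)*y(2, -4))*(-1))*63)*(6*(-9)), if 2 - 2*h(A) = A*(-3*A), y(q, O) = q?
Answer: 6804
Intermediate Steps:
h(A) = 1 + 3*A**2/2 (h(A) = 1 - A*(-3*A)/2 = 1 - (-3)*A**2/2 = 1 + 3*A**2/2)
(((h(0)*y(2, -4))*(-1))*63)*(6*(-9)) = ((((1 + (3/2)*0**2)*2)*(-1))*63)*(6*(-9)) = ((((1 + (3/2)*0)*2)*(-1))*63)*(-54) = ((((1 + 0)*2)*(-1))*63)*(-54) = (((1*2)*(-1))*63)*(-54) = ((2*(-1))*63)*(-54) = -2*63*(-54) = -126*(-54) = 6804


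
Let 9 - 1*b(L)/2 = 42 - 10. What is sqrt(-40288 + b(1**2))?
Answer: I*sqrt(40334) ≈ 200.83*I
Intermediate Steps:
b(L) = -46 (b(L) = 18 - 2*(42 - 10) = 18 - 2*32 = 18 - 64 = -46)
sqrt(-40288 + b(1**2)) = sqrt(-40288 - 46) = sqrt(-40334) = I*sqrt(40334)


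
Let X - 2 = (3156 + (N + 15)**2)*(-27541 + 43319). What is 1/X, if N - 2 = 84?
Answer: 1/210746748 ≈ 4.7450e-9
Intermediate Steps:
N = 86 (N = 2 + 84 = 86)
X = 210746748 (X = 2 + (3156 + (86 + 15)**2)*(-27541 + 43319) = 2 + (3156 + 101**2)*15778 = 2 + (3156 + 10201)*15778 = 2 + 13357*15778 = 2 + 210746746 = 210746748)
1/X = 1/210746748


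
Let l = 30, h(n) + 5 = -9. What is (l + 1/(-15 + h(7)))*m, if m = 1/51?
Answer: 869/1479 ≈ 0.58756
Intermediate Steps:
h(n) = -14 (h(n) = -5 - 9 = -14)
m = 1/51 ≈ 0.019608
(l + 1/(-15 + h(7)))*m = (30 + 1/(-15 - 14))*(1/51) = (30 + 1/(-29))*(1/51) = (30 - 1/29)*(1/51) = (869/29)*(1/51) = 869/1479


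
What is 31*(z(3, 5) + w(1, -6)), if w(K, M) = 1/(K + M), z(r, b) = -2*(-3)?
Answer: 899/5 ≈ 179.80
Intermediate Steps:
z(r, b) = 6
31*(z(3, 5) + w(1, -6)) = 31*(6 + 1/(1 - 6)) = 31*(6 + 1/(-5)) = 31*(6 - 1/5) = 31*(29/5) = 899/5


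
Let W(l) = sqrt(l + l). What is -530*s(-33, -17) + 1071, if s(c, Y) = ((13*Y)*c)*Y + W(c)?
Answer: 65711001 - 530*I*sqrt(66) ≈ 6.5711e+7 - 4305.7*I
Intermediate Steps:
W(l) = sqrt(2)*sqrt(l) (W(l) = sqrt(2*l) = sqrt(2)*sqrt(l))
s(c, Y) = sqrt(2)*sqrt(c) + 13*c*Y**2 (s(c, Y) = ((13*Y)*c)*Y + sqrt(2)*sqrt(c) = (13*Y*c)*Y + sqrt(2)*sqrt(c) = 13*c*Y**2 + sqrt(2)*sqrt(c) = sqrt(2)*sqrt(c) + 13*c*Y**2)
-530*s(-33, -17) + 1071 = -530*(sqrt(2)*sqrt(-33) + 13*(-33)*(-17)**2) + 1071 = -530*(sqrt(2)*(I*sqrt(33)) + 13*(-33)*289) + 1071 = -530*(I*sqrt(66) - 123981) + 1071 = -530*(-123981 + I*sqrt(66)) + 1071 = (65709930 - 530*I*sqrt(66)) + 1071 = 65711001 - 530*I*sqrt(66)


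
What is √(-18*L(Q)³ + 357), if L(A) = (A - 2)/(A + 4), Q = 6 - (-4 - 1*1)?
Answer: √220695/25 ≈ 18.791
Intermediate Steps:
Q = 11 (Q = 6 - (-4 - 1) = 6 - 1*(-5) = 6 + 5 = 11)
L(A) = (-2 + A)/(4 + A)
√(-18*L(Q)³ + 357) = √(-18*(-2 + 11)³/(4 + 11)³ + 357) = √(-18*(9/15)³ + 357) = √(-18*((1/15)*9)³ + 357) = √(-18*(⅗)³ + 357) = √(-18*27/125 + 357) = √(-486/125 + 357) = √(44139/125) = √220695/25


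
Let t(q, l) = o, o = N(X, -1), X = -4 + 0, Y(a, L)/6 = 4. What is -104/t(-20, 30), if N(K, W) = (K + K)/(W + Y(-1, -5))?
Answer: 299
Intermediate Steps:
Y(a, L) = 24 (Y(a, L) = 6*4 = 24)
X = -4
N(K, W) = 2*K/(24 + W) (N(K, W) = (K + K)/(W + 24) = (2*K)/(24 + W) = 2*K/(24 + W))
o = -8/23 (o = 2*(-4)/(24 - 1) = 2*(-4)/23 = 2*(-4)*(1/23) = -8/23 ≈ -0.34783)
t(q, l) = -8/23
-104/t(-20, 30) = -104/(-8/23) = -104*(-23/8) = 299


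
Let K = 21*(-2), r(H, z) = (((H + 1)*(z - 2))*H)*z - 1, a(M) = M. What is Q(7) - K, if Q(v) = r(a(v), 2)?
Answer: 41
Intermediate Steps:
r(H, z) = -1 + H*z*(1 + H)*(-2 + z) (r(H, z) = (((1 + H)*(-2 + z))*H)*z - 1 = (H*(1 + H)*(-2 + z))*z - 1 = H*z*(1 + H)*(-2 + z) - 1 = -1 + H*z*(1 + H)*(-2 + z))
Q(v) = -1 (Q(v) = -1 + v*2² + v²*2² - 2*v*2 - 2*2*v² = -1 + v*4 + v²*4 - 4*v - 4*v² = -1 + 4*v + 4*v² - 4*v - 4*v² = -1)
K = -42
Q(7) - K = -1 - 1*(-42) = -1 + 42 = 41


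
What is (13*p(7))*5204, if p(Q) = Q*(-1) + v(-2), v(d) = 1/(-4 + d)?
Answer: -1454518/3 ≈ -4.8484e+5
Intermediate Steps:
p(Q) = -⅙ - Q (p(Q) = Q*(-1) + 1/(-4 - 2) = -Q + 1/(-6) = -Q - ⅙ = -⅙ - Q)
(13*p(7))*5204 = (13*(-⅙ - 1*7))*5204 = (13*(-⅙ - 7))*5204 = (13*(-43/6))*5204 = -559/6*5204 = -1454518/3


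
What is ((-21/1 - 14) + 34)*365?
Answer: -365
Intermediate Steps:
((-21/1 - 14) + 34)*365 = ((-21*1 - 14) + 34)*365 = ((-21 - 14) + 34)*365 = (-35 + 34)*365 = -1*365 = -365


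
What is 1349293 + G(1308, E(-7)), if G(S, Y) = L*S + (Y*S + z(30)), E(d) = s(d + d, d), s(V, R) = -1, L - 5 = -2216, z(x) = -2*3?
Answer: -1544009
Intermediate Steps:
z(x) = -6
L = -2211 (L = 5 - 2216 = -2211)
E(d) = -1
G(S, Y) = -6 - 2211*S + S*Y (G(S, Y) = -2211*S + (Y*S - 6) = -2211*S + (S*Y - 6) = -2211*S + (-6 + S*Y) = -6 - 2211*S + S*Y)
1349293 + G(1308, E(-7)) = 1349293 + (-6 - 2211*1308 + 1308*(-1)) = 1349293 + (-6 - 2891988 - 1308) = 1349293 - 2893302 = -1544009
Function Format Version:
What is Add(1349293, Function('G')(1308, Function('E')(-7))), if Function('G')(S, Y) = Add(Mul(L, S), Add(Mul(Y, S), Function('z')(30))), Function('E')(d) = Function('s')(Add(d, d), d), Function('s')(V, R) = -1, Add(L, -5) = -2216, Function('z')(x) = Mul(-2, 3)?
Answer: -1544009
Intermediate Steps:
Function('z')(x) = -6
L = -2211 (L = Add(5, -2216) = -2211)
Function('E')(d) = -1
Function('G')(S, Y) = Add(-6, Mul(-2211, S), Mul(S, Y)) (Function('G')(S, Y) = Add(Mul(-2211, S), Add(Mul(Y, S), -6)) = Add(Mul(-2211, S), Add(Mul(S, Y), -6)) = Add(Mul(-2211, S), Add(-6, Mul(S, Y))) = Add(-6, Mul(-2211, S), Mul(S, Y)))
Add(1349293, Function('G')(1308, Function('E')(-7))) = Add(1349293, Add(-6, Mul(-2211, 1308), Mul(1308, -1))) = Add(1349293, Add(-6, -2891988, -1308)) = Add(1349293, -2893302) = -1544009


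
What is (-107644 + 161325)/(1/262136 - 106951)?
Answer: -14071722616/28035707335 ≈ -0.50192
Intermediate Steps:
(-107644 + 161325)/(1/262136 - 106951) = 53681/(1/262136 - 106951) = 53681/(-28035707335/262136) = 53681*(-262136/28035707335) = -14071722616/28035707335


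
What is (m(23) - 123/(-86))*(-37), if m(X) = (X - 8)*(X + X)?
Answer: -2200131/86 ≈ -25583.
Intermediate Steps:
m(X) = 2*X*(-8 + X) (m(X) = (-8 + X)*(2*X) = 2*X*(-8 + X))
(m(23) - 123/(-86))*(-37) = (2*23*(-8 + 23) - 123/(-86))*(-37) = (2*23*15 - 123*(-1/86))*(-37) = (690 + 123/86)*(-37) = (59463/86)*(-37) = -2200131/86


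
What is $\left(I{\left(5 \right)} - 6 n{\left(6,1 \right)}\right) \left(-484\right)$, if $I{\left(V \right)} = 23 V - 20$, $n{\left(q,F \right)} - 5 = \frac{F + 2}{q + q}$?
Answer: $-30734$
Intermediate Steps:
$n{\left(q,F \right)} = 5 + \frac{2 + F}{2 q}$ ($n{\left(q,F \right)} = 5 + \frac{F + 2}{q + q} = 5 + \frac{2 + F}{2 q}$)
$I{\left(V \right)} = -20 + 23 V$
$\left(I{\left(5 \right)} - 6 n{\left(6,1 \right)}\right) \left(-484\right) = \left(\left(-20 + 23 \cdot 5\right) - 6 \frac{2 + 1 + 10 \cdot 6}{2 \cdot 6}\right) \left(-484\right) = \left(\left(-20 + 115\right) - 6 \cdot \frac{1}{2} \cdot \frac{1}{6} \left(2 + 1 + 60\right)\right) \left(-484\right) = \left(95 - 6 \cdot \frac{1}{2} \cdot \frac{1}{6} \cdot 63\right) \left(-484\right) = \left(95 - \frac{63}{2}\right) \left(-484\right) = \frac{127}{2} \left(-484\right) = -30734$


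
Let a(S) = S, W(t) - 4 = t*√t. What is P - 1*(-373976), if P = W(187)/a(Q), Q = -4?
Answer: 373975 - 187*√187/4 ≈ 3.7334e+5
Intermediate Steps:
W(t) = 4 + t^(3/2) (W(t) = 4 + t*√t = 4 + t^(3/2))
P = -1 - 187*√187/4 (P = (4 + 187^(3/2))/(-4) = (4 + 187*√187)*(-¼) = -1 - 187*√187/4 ≈ -640.30)
P - 1*(-373976) = (-1 - 187*√187/4) - 1*(-373976) = (-1 - 187*√187/4) + 373976 = 373975 - 187*√187/4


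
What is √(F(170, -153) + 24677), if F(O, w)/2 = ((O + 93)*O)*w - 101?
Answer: I*√13656785 ≈ 3695.5*I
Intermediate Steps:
F(O, w) = -202 + 2*O*w*(93 + O) (F(O, w) = 2*(((O + 93)*O)*w - 101) = 2*(((93 + O)*O)*w - 101) = 2*((O*(93 + O))*w - 101) = 2*(O*w*(93 + O) - 101) = 2*(-101 + O*w*(93 + O)) = -202 + 2*O*w*(93 + O))
√(F(170, -153) + 24677) = √((-202 + 2*(-153)*170² + 186*170*(-153)) + 24677) = √((-202 + 2*(-153)*28900 - 4837860) + 24677) = √((-202 - 8843400 - 4837860) + 24677) = √(-13681462 + 24677) = √(-13656785) = I*√13656785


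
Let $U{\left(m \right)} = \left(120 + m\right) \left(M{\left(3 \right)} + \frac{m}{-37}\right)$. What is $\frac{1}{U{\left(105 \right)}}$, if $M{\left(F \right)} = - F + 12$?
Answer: $\frac{37}{51300} \approx 0.00072125$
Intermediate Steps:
$M{\left(F \right)} = 12 - F$
$U{\left(m \right)} = \left(9 - \frac{m}{37}\right) \left(120 + m\right)$ ($U{\left(m \right)} = \left(120 + m\right) \left(\left(12 - 3\right) + \frac{m}{-37}\right) = \left(120 + m\right) \left(\left(12 - 3\right) + m \left(- \frac{1}{37}\right)\right) = \left(120 + m\right) \left(9 - \frac{m}{37}\right) = \left(9 - \frac{m}{37}\right) \left(120 + m\right)$)
$\frac{1}{U{\left(105 \right)}} = \frac{1}{1080 - \frac{105^{2}}{37} + \frac{213}{37} \cdot 105} = \frac{1}{1080 - \frac{11025}{37} + \frac{22365}{37}} = \frac{1}{\frac{51300}{37}} = \frac{37}{51300}$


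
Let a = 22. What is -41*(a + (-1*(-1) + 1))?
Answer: -984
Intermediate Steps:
-41*(a + (-1*(-1) + 1)) = -41*(22 + (-1*(-1) + 1)) = -41*(22 + (1 + 1)) = -41*(22 + 2) = -41*24 = -984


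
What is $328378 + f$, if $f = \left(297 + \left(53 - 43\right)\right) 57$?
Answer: $345877$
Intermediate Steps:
$f = 17499$ ($f = \left(297 + \left(53 - 43\right)\right) 57 = \left(297 + 10\right) 57 = 307 \cdot 57 = 17499$)
$328378 + f = 328378 + 17499 = 345877$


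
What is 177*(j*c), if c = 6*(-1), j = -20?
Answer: 21240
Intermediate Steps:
c = -6
177*(j*c) = 177*(-20*(-6)) = 177*120 = 21240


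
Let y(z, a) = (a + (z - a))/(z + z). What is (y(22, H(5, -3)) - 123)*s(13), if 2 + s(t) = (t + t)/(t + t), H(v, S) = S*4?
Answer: 245/2 ≈ 122.50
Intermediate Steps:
H(v, S) = 4*S
y(z, a) = 1/2 (y(z, a) = z/((2*z)) = z*(1/(2*z)) = 1/2)
s(t) = -1 (s(t) = -2 + (t + t)/(t + t) = -2 + (2*t)/((2*t)) = -2 + (2*t)*(1/(2*t)) = -2 + 1 = -1)
(y(22, H(5, -3)) - 123)*s(13) = (1/2 - 123)*(-1) = -245/2*(-1) = 245/2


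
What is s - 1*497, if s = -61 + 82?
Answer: -476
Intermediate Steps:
s = 21
s - 1*497 = 21 - 1*497 = 21 - 497 = -476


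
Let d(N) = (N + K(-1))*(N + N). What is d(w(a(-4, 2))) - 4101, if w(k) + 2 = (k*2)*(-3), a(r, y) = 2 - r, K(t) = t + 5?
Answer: -1517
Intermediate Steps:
K(t) = 5 + t
w(k) = -2 - 6*k (w(k) = -2 + (k*2)*(-3) = -2 + (2*k)*(-3) = -2 - 6*k)
d(N) = 2*N*(4 + N) (d(N) = (N + (5 - 1))*(N + N) = (N + 4)*(2*N) = (4 + N)*(2*N) = 2*N*(4 + N))
d(w(a(-4, 2))) - 4101 = 2*(-2 - 6*(2 - 1*(-4)))*(4 + (-2 - 6*(2 - 1*(-4)))) - 4101 = 2*(-2 - 6*(2 + 4))*(4 + (-2 - 6*(2 + 4))) - 4101 = 2*(-2 - 6*6)*(4 + (-2 - 6*6)) - 4101 = 2*(-2 - 36)*(4 + (-2 - 36)) - 4101 = 2*(-38)*(4 - 38) - 4101 = 2*(-38)*(-34) - 4101 = 2584 - 4101 = -1517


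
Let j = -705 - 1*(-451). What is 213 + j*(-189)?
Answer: 48219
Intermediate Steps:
j = -254 (j = -705 + 451 = -254)
213 + j*(-189) = 213 - 254*(-189) = 213 + 48006 = 48219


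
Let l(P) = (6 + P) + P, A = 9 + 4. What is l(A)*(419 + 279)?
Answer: 22336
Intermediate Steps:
A = 13
l(P) = 6 + 2*P
l(A)*(419 + 279) = (6 + 2*13)*(419 + 279) = (6 + 26)*698 = 32*698 = 22336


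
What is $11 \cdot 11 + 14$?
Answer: $135$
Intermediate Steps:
$11 \cdot 11 + 14 = 121 + 14 = 135$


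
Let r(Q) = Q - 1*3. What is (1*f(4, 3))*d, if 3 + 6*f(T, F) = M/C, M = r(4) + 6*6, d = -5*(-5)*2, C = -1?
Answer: -1000/3 ≈ -333.33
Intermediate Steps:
r(Q) = -3 + Q (r(Q) = Q - 3 = -3 + Q)
d = 50 (d = 25*2 = 50)
M = 37 (M = (-3 + 4) + 6*6 = 1 + 36 = 37)
f(T, F) = -20/3 (f(T, F) = -½ + (37/(-1))/6 = -½ + (37*(-1))/6 = -½ + (⅙)*(-37) = -½ - 37/6 = -20/3)
(1*f(4, 3))*d = (1*(-20/3))*50 = -20/3*50 = -1000/3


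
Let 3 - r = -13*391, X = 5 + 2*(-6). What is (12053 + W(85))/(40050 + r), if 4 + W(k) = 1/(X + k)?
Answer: 939823/3520608 ≈ 0.26695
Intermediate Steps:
X = -7 (X = 5 - 12 = -7)
r = 5086 (r = 3 - (-13)*391 = 3 - 1*(-5083) = 3 + 5083 = 5086)
W(k) = -4 + 1/(-7 + k)
(12053 + W(85))/(40050 + r) = (12053 + (29 - 4*85)/(-7 + 85))/(40050 + 5086) = (12053 + (29 - 340)/78)/45136 = (12053 + (1/78)*(-311))*(1/45136) = (12053 - 311/78)*(1/45136) = (939823/78)*(1/45136) = 939823/3520608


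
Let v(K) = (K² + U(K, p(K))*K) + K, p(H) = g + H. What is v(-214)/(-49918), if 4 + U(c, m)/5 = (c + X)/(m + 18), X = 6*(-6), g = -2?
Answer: -2401294/2470941 ≈ -0.97181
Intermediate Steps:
X = -36
p(H) = -2 + H
U(c, m) = -20 + 5*(-36 + c)/(18 + m) (U(c, m) = -20 + 5*((c - 36)/(m + 18)) = -20 + 5*((-36 + c)/(18 + m)) = -20 + 5*(-36 + c)/(18 + m))
v(K) = K + K² + 5*K*(-100 - 3*K)/(16 + K) (v(K) = (K² + (5*(-108 + K - 4*(-2 + K))/(18 + (-2 + K)))*K) + K = (K² + (5*(-108 + K + (8 - 4*K))/(16 + K))*K) + K = (K² + (5*(-100 - 3*K)/(16 + K))*K) + K = (K² + 5*K*(-100 - 3*K)/(16 + K)) + K = K + K² + 5*K*(-100 - 3*K)/(16 + K))
v(-214)/(-49918) = -214*(-484 + (-214)² + 2*(-214))/(16 - 214)/(-49918) = -214*(-484 + 45796 - 428)/(-198)*(-1/49918) = -214*(-1/198)*44884*(-1/49918) = (4802588/99)*(-1/49918) = -2401294/2470941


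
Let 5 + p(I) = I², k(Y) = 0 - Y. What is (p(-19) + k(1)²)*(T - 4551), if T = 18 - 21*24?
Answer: -1798209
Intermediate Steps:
T = -486 (T = 18 - 504 = -486)
k(Y) = -Y
p(I) = -5 + I²
(p(-19) + k(1)²)*(T - 4551) = ((-5 + (-19)²) + (-1*1)²)*(-486 - 4551) = ((-5 + 361) + (-1)²)*(-5037) = (356 + 1)*(-5037) = 357*(-5037) = -1798209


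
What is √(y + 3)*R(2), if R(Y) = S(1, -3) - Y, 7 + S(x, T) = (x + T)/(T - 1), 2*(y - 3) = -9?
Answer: -17*√6/4 ≈ -10.410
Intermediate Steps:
y = -3/2 (y = 3 + (½)*(-9) = 3 - 9/2 = -3/2 ≈ -1.5000)
S(x, T) = -7 + (T + x)/(-1 + T) (S(x, T) = -7 + (x + T)/(T - 1) = -7 + (T + x)/(-1 + T))
R(Y) = -13/2 - Y (R(Y) = (7 + 1 - 6*(-3))/(-1 - 3) - Y = (7 + 1 + 18)/(-4) - Y = -¼*26 - Y = -13/2 - Y)
√(y + 3)*R(2) = √(-3/2 + 3)*(-13/2 - 1*2) = √(3/2)*(-13/2 - 2) = (√6/2)*(-17/2) = -17*√6/4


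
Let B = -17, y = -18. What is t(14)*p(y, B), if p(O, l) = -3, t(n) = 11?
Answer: -33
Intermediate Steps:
t(14)*p(y, B) = 11*(-3) = -33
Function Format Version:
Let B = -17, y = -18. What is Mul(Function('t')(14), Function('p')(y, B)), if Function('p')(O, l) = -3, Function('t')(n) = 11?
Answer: -33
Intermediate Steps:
Mul(Function('t')(14), Function('p')(y, B)) = Mul(11, -3) = -33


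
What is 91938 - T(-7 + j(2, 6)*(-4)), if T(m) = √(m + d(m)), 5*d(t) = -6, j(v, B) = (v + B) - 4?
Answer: 91938 - 11*I*√5/5 ≈ 91938.0 - 4.9193*I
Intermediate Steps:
j(v, B) = -4 + B + v (j(v, B) = (B + v) - 4 = -4 + B + v)
d(t) = -6/5 (d(t) = (⅕)*(-6) = -6/5)
T(m) = √(-6/5 + m) (T(m) = √(m - 6/5) = √(-6/5 + m))
91938 - T(-7 + j(2, 6)*(-4)) = 91938 - √(-30 + 25*(-7 + (-4 + 6 + 2)*(-4)))/5 = 91938 - √(-30 + 25*(-7 + 4*(-4)))/5 = 91938 - √(-30 + 25*(-7 - 16))/5 = 91938 - √(-30 + 25*(-23))/5 = 91938 - √(-30 - 575)/5 = 91938 - √(-605)/5 = 91938 - 11*I*√5/5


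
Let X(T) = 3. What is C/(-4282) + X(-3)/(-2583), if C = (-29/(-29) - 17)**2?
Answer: -112349/1843401 ≈ -0.060947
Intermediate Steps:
C = 256 (C = (-29*(-1/29) - 17)**2 = (1 - 17)**2 = (-16)**2 = 256)
C/(-4282) + X(-3)/(-2583) = 256/(-4282) + 3/(-2583) = 256*(-1/4282) + 3*(-1/2583) = -128/2141 - 1/861 = -112349/1843401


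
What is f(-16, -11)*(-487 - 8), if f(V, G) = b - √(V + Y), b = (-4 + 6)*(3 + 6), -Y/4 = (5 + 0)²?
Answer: -8910 + 990*I*√29 ≈ -8910.0 + 5331.3*I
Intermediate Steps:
Y = -100 (Y = -4*(5 + 0)² = -4*5² = -4*25 = -100)
b = 18 (b = 2*9 = 18)
f(V, G) = 18 - √(-100 + V) (f(V, G) = 18 - √(V - 100) = 18 - √(-100 + V))
f(-16, -11)*(-487 - 8) = (18 - √(-100 - 16))*(-487 - 8) = (18 - √(-116))*(-495) = (18 - 2*I*√29)*(-495) = -8910 + 990*I*√29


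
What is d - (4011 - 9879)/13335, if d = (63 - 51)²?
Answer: 642036/4445 ≈ 144.44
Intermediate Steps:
d = 144 (d = 12² = 144)
d - (4011 - 9879)/13335 = 144 - (4011 - 9879)/13335 = 144 - (-5868)/13335 = 144 - 1*(-1956/4445) = 144 + 1956/4445 = 642036/4445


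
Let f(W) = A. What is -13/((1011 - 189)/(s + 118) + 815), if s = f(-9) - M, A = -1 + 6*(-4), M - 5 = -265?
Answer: -4589/288517 ≈ -0.015905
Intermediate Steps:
M = -260 (M = 5 - 265 = -260)
A = -25 (A = -1 - 24 = -25)
f(W) = -25
s = 235 (s = -25 - 1*(-260) = -25 + 260 = 235)
-13/((1011 - 189)/(s + 118) + 815) = -13/((1011 - 189)/(235 + 118) + 815) = -13/(822/353 + 815) = -13/288517/353 = -13*353/288517 = -4589/288517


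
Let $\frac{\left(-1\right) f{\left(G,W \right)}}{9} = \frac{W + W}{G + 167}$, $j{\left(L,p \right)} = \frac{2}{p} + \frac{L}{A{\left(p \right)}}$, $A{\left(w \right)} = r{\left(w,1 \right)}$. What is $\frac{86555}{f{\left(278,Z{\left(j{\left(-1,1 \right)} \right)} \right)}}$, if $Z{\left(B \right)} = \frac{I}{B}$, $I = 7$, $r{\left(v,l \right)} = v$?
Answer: $- \frac{5502425}{18} \approx -3.0569 \cdot 10^{5}$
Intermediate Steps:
$A{\left(w \right)} = w$
$j{\left(L,p \right)} = \frac{2}{p} + \frac{L}{p}$
$Z{\left(B \right)} = \frac{7}{B}$
$f{\left(G,W \right)} = - \frac{18 W}{167 + G}$ ($f{\left(G,W \right)} = - 9 \frac{W + W}{G + 167} = - 9 \frac{2 W}{167 + G} = - \frac{18 W}{167 + G}$)
$\frac{86555}{f{\left(278,Z{\left(j{\left(-1,1 \right)} \right)} \right)}} = \frac{86555}{\left(-18\right) \frac{7}{1^{-1} \left(2 - 1\right)} \frac{1}{167 + 278}} = \frac{86555}{\left(-18\right) \frac{7}{1 \cdot 1} \cdot \frac{1}{445}} = \frac{86555}{\left(-18\right) \frac{7}{1} \cdot \frac{1}{445}} = \frac{86555}{\left(-18\right) 7 \cdot 1 \cdot \frac{1}{445}} = \frac{86555}{\left(-18\right) 7 \cdot \frac{1}{445}} = \frac{86555}{- \frac{126}{445}} = 86555 \left(- \frac{445}{126}\right) = - \frac{5502425}{18}$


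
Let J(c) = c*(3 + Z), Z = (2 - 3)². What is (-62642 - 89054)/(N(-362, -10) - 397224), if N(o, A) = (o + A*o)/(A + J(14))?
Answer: 3489008/9134523 ≈ 0.38196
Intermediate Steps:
Z = 1 (Z = (-1)² = 1)
J(c) = 4*c (J(c) = c*(3 + 1) = c*4 = 4*c)
N(o, A) = (o + A*o)/(56 + A) (N(o, A) = (o + A*o)/(A + 4*14) = (o + A*o)/(A + 56) = (o + A*o)/(56 + A))
(-62642 - 89054)/(N(-362, -10) - 397224) = (-62642 - 89054)/(-362*(1 - 10)/(56 - 10) - 397224) = -151696/(-362*(-9)/46 - 397224) = -151696/(-362*1/46*(-9) - 397224) = -151696/(1629/23 - 397224) = -151696/(-9134523/23) = -151696*(-23/9134523) = 3489008/9134523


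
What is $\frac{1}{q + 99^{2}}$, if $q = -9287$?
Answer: $\frac{1}{514} \approx 0.0019455$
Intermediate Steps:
$\frac{1}{q + 99^{2}} = \frac{1}{-9287 + 99^{2}} = \frac{1}{-9287 + 9801} = \frac{1}{514}$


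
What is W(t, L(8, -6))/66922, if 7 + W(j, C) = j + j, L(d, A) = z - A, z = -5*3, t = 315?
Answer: 623/66922 ≈ 0.0093094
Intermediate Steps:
z = -15
L(d, A) = -15 - A
W(j, C) = -7 + 2*j (W(j, C) = -7 + (j + j) = -7 + 2*j)
W(t, L(8, -6))/66922 = (-7 + 2*315)/66922 = (-7 + 630)*(1/66922) = 623*(1/66922) = 623/66922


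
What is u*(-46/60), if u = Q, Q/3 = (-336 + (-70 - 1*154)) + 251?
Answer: 7107/10 ≈ 710.70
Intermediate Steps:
Q = -927 (Q = 3*((-336 + (-70 - 1*154)) + 251) = 3*((-336 + (-70 - 154)) + 251) = 3*((-336 - 224) + 251) = 3*(-560 + 251) = 3*(-309) = -927)
u = -927
u*(-46/60) = -(-42642)/60 = -927*(-23/30) = 7107/10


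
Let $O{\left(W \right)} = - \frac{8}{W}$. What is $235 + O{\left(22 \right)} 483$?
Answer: $\frac{653}{11} \approx 59.364$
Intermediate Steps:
$235 + O{\left(22 \right)} 483 = 235 + - \frac{8}{22} \cdot 483 = 235 + \left(-8\right) \frac{1}{22} \cdot 483 = 235 - \frac{1932}{11} = \frac{653}{11}$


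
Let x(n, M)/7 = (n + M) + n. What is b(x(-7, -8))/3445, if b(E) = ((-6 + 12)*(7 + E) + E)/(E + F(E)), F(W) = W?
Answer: 37/37895 ≈ 0.00097638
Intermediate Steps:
x(n, M) = 7*M + 14*n (x(n, M) = 7*((n + M) + n) = 7*((M + n) + n) = 7*(M + 2*n) = 7*M + 14*n)
b(E) = (42 + 7*E)/(2*E) (b(E) = ((-6 + 12)*(7 + E) + E)/(E + E) = (6*(7 + E) + E)/((2*E)) = ((42 + 6*E) + E)*(1/(2*E)) = (42 + 7*E)*(1/(2*E)) = (42 + 7*E)/(2*E))
b(x(-7, -8))/3445 = (7/2 + 21/(7*(-8) + 14*(-7)))/3445 = (7/2 + 21/(-56 - 98))*(1/3445) = (7/2 + 21/(-154))*(1/3445) = (7/2 + 21*(-1/154))*(1/3445) = (7/2 - 3/22)*(1/3445) = (37/11)*(1/3445) = 37/37895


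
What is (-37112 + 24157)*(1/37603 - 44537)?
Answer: 21696059913550/37603 ≈ 5.7698e+8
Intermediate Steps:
(-37112 + 24157)*(1/37603 - 44537) = -12955*(1/37603 - 44537) = -12955*(-1674724810/37603) = 21696059913550/37603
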